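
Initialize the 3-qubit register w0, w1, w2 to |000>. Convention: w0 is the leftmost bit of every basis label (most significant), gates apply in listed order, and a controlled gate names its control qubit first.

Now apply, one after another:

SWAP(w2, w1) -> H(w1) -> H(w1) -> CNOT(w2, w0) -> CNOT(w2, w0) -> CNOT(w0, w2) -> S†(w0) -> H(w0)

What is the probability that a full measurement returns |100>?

A full measurement returns |100> with probability 1/2. Key observation: steps 4-5 multiply out to the identity, so the circuit reduces to the remaining gates.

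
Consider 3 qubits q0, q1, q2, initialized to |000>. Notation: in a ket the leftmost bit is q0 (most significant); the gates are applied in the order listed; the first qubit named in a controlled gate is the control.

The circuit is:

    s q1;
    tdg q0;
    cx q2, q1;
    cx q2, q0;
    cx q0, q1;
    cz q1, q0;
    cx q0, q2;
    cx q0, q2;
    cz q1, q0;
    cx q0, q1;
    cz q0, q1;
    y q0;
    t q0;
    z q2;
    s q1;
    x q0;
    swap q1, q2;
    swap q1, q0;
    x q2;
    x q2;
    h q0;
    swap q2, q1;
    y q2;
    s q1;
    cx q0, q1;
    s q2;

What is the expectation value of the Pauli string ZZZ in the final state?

The observable ZZZ averages to -1.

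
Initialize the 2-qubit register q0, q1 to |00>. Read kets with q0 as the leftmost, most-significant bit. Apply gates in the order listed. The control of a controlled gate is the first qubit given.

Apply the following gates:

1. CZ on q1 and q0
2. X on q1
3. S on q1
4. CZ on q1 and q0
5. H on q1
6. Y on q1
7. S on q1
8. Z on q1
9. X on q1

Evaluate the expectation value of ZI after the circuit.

The expectation value of ZI is 1.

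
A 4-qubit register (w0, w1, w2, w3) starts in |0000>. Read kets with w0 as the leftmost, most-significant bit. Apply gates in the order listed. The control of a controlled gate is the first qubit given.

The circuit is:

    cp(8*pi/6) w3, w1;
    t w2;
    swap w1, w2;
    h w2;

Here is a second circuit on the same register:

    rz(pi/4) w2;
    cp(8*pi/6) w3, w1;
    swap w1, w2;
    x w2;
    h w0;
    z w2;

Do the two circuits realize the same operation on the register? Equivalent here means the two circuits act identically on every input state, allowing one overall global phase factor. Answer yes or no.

No — the two circuits implement different unitaries, even allowing a global phase.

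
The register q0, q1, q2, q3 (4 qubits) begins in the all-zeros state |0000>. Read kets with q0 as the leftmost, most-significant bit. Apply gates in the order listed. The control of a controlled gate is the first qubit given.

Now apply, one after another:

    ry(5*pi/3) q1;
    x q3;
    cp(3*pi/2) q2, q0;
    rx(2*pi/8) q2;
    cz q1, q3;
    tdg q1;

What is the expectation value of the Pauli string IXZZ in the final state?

In the final state, IXZZ has expectation -sqrt(3)/4.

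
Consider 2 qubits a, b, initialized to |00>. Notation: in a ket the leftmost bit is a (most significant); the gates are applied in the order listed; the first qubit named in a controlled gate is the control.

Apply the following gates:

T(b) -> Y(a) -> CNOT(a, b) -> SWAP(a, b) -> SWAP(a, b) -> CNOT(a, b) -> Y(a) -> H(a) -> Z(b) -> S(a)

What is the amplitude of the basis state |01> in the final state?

The final state's coefficient on |01> equals 0. Key observation: gates 2-7 undo each other exactly, leaving only the rest of the circuit to track.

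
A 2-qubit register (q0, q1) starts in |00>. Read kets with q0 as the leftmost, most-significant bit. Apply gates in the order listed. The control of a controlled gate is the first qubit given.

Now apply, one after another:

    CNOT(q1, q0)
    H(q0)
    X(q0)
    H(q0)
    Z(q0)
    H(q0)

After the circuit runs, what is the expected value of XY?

The expectation value of XY is 0. Key observation: steps 2-5 multiply out to the identity, so the circuit reduces to the remaining gates.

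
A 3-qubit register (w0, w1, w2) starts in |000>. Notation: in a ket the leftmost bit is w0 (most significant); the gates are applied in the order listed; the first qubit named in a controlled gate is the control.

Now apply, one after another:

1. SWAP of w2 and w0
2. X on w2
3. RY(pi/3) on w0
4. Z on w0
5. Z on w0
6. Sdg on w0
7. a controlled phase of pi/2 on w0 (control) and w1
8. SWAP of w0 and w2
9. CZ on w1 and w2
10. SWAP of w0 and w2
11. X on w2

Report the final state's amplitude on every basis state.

After the circuit, the state carries amplitude sqrt(3)/2 on |000>, -I/2 on |100>, and 0 on every other basis state.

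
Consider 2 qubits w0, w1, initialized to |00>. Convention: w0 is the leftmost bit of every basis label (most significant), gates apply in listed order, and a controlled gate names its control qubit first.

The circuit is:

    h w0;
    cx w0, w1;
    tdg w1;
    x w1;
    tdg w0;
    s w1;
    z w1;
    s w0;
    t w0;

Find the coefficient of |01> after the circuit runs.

The final state's coefficient on |01> equals -sqrt(2)*I/2.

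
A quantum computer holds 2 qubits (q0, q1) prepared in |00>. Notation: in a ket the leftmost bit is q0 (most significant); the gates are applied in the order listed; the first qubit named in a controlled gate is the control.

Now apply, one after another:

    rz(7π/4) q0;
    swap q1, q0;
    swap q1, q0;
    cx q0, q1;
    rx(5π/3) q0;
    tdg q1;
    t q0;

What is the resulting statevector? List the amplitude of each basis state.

The resulting statevector has amplitude sqrt(3)*exp(I*pi/8)/2 on |00>, 0 on |01>, exp(7*I*pi/8)/2 on |10>, 0 on |11>. Key observation: the block from step 2 through step 3 cancels to the identity and can be dropped.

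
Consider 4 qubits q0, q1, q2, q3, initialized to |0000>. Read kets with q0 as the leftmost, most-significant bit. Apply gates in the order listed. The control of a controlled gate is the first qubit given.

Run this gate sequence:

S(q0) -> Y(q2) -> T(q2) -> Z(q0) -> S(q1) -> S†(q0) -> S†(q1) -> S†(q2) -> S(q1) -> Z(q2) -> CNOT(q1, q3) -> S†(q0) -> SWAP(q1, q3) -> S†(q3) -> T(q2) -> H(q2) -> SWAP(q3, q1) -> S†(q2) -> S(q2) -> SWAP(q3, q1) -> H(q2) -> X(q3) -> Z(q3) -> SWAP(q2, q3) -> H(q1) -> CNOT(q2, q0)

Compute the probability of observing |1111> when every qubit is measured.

Outcome |1111> occurs with probability 1/2. Key observation: gates 16-21 undo each other exactly, leaving only the rest of the circuit to track.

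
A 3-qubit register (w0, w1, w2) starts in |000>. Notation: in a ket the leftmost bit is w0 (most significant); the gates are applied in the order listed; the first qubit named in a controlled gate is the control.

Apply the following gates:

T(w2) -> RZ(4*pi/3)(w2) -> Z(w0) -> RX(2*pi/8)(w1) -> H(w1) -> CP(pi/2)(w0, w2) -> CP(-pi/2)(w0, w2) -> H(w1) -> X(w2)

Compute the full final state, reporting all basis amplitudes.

The resulting statevector has amplitude -sqrt(sqrt(2) + 2)*exp(I*pi/3)/2 on |001>, sqrt(2 - sqrt(2))*exp(5*I*pi/6)/2 on |011>, and 0 on every other basis state.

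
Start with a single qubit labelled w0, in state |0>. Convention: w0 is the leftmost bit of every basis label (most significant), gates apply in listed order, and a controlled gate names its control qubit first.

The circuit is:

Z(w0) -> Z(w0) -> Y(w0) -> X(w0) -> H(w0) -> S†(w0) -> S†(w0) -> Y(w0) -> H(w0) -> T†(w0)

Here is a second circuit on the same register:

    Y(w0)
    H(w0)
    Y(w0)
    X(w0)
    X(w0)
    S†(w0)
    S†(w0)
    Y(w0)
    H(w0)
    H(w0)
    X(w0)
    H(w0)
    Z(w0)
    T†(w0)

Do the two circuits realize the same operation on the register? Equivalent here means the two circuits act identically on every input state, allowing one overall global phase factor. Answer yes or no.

No: there is an input state on which the two circuits produce genuinely different outputs (not merely differing by a phase).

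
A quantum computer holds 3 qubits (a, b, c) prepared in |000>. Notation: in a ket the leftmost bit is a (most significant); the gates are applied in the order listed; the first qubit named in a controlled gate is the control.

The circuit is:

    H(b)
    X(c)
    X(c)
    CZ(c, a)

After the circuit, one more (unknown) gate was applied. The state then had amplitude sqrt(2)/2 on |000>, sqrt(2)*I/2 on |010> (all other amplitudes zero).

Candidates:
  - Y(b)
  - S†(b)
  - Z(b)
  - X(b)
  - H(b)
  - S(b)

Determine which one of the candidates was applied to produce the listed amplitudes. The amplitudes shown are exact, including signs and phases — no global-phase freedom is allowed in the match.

It was S(b) that produced the state shown.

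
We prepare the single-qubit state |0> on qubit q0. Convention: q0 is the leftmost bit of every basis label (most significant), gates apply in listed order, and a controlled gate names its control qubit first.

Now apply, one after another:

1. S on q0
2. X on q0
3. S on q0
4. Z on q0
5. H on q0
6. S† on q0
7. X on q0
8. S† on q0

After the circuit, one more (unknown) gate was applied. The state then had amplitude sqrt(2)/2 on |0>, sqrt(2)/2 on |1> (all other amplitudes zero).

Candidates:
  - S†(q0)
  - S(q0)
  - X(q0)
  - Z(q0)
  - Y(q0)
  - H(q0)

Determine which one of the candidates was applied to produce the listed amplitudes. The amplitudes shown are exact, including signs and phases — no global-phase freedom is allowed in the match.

The unique candidate consistent with the amplitudes is Z(q0).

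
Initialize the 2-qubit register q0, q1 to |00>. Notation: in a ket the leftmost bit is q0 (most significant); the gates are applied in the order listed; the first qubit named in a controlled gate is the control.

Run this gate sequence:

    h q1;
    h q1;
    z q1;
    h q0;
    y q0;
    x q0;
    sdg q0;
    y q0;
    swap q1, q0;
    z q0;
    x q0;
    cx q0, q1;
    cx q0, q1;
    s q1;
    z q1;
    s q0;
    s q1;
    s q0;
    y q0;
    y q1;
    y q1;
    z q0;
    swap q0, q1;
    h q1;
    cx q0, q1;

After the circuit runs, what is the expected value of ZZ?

The observable ZZ averages to 0.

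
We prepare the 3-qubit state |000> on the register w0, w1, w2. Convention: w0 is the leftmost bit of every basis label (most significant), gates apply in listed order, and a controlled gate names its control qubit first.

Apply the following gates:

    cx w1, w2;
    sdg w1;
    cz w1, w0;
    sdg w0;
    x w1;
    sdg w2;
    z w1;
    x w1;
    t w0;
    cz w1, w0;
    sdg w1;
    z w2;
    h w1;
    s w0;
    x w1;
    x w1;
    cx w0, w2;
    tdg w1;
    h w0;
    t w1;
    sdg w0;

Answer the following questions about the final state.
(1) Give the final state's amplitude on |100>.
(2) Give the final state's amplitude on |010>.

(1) The amplitude on |100> is I/2. Key observation: steps 15-16 multiply out to the identity, so the circuit reduces to the remaining gates.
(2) The amplitude on |010> is -1/2.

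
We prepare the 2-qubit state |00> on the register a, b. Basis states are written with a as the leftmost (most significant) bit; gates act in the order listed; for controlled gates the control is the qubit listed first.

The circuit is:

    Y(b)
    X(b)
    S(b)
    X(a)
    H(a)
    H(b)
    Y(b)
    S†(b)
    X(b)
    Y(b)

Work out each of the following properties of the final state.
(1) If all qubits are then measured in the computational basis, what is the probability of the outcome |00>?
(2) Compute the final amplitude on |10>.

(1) The probability of measuring |00> is 1/4.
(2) |10> carries amplitude I/2 in the final state.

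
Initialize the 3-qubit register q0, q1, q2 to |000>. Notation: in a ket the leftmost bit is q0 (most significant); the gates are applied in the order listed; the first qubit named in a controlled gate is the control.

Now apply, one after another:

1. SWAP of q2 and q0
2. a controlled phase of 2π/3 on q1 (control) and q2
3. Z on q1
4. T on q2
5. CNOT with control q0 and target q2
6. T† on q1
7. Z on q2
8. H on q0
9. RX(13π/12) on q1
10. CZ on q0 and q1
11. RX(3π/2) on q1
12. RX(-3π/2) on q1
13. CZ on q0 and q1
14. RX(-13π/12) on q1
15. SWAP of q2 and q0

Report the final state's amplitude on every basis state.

The final amplitudes are sqrt(2)/2 on |000>, sqrt(2)/2 on |001>, and 0 on every other basis state. Key observation: gates 9-14 undo each other exactly, leaving only the rest of the circuit to track.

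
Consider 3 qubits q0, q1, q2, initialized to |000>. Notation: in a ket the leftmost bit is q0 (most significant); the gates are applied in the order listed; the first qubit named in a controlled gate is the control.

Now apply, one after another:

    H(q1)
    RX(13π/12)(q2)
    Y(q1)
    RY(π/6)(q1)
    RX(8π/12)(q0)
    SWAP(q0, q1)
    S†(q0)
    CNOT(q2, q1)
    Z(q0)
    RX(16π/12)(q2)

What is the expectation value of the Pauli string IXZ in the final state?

In the final state, IXZ has expectation -3*sqrt(2)/8 + sqrt(6)/8.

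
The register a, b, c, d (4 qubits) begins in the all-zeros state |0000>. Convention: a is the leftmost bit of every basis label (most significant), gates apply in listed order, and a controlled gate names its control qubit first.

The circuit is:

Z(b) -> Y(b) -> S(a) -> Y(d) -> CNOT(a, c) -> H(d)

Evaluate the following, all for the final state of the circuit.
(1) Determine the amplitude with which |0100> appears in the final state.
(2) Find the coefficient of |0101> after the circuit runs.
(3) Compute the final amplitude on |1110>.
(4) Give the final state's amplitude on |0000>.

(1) The amplitude on |0100> is -sqrt(2)/2.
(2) The final state's coefficient on |0101> equals sqrt(2)/2.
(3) The amplitude on |1110> is 0.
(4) The amplitude on |0000> is 0.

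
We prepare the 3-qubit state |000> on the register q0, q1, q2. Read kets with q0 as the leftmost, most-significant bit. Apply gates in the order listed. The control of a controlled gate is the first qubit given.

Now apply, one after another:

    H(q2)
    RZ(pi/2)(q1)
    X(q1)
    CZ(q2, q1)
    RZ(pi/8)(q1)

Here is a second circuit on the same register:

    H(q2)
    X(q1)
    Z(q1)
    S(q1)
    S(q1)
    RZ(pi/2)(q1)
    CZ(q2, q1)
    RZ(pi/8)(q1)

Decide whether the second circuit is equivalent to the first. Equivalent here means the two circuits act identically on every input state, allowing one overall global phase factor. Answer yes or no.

No — the two circuits implement different unitaries, even allowing a global phase.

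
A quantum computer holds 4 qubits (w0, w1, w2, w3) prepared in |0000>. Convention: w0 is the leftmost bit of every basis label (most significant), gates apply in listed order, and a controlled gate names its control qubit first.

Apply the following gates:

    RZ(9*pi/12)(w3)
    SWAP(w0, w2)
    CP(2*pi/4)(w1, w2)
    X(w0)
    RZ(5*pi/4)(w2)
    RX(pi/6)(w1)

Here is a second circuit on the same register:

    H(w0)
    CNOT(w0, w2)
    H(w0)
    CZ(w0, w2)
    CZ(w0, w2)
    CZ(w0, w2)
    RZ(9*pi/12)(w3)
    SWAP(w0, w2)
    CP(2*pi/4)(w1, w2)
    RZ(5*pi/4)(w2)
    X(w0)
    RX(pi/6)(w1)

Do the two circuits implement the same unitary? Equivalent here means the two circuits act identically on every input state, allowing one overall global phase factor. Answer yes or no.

No, they are not equivalent — no single phase factor reconciles the two unitaries.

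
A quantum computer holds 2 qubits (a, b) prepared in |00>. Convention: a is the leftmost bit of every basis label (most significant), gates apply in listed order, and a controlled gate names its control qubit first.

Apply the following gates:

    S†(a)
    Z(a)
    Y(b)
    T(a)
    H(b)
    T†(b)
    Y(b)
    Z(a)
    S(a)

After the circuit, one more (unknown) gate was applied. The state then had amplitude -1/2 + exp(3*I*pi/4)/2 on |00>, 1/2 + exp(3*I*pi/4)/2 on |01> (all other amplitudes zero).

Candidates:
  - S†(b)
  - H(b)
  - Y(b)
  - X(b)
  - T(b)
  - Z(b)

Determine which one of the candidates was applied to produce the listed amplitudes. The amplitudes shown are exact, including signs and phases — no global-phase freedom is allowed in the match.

The applied gate was H(b).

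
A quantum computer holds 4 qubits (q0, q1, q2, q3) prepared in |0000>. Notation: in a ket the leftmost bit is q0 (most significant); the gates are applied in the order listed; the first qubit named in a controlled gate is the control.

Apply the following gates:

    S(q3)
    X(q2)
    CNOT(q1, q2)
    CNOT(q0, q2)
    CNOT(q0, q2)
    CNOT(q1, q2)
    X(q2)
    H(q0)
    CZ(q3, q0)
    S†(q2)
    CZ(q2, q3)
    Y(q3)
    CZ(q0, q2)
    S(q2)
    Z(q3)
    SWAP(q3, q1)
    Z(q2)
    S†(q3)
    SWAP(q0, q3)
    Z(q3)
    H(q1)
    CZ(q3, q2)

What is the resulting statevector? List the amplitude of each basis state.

The final amplitudes are -I/2 on |0000>, I/2 on |0001>, I/2 on |0100>, -I/2 on |0101>, and 0 on every other basis state. Key observation: the block from step 2 through step 7 cancels to the identity and can be dropped.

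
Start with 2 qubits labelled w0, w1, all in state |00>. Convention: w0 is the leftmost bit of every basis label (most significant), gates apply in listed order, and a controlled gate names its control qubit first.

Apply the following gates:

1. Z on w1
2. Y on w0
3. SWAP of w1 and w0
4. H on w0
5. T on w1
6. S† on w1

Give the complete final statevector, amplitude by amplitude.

After the circuit, the state carries amplitude 0 on |00>, sqrt(2)*exp(I*pi/4)/2 on |01>, 0 on |10>, sqrt(2)*exp(I*pi/4)/2 on |11>.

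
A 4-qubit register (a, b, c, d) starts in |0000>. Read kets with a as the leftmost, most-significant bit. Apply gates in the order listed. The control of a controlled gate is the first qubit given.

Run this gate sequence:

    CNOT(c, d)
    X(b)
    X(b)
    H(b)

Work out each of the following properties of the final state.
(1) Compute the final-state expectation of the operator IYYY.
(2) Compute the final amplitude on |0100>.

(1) The expectation value of IYYY is 0. Key observation: steps 2-3 multiply out to the identity, so the circuit reduces to the remaining gates.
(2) The amplitude on |0100> is sqrt(2)/2.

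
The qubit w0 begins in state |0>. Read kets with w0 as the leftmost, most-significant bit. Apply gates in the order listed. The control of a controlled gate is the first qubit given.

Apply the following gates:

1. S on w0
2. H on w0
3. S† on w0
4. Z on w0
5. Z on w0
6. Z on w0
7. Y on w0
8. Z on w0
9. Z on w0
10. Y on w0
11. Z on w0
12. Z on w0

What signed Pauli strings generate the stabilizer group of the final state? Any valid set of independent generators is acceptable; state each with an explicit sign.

The stabilizer group can be generated by +Y, among other valid generating sets. Key observation: gates 5-12 undo each other exactly, leaving only the rest of the circuit to track.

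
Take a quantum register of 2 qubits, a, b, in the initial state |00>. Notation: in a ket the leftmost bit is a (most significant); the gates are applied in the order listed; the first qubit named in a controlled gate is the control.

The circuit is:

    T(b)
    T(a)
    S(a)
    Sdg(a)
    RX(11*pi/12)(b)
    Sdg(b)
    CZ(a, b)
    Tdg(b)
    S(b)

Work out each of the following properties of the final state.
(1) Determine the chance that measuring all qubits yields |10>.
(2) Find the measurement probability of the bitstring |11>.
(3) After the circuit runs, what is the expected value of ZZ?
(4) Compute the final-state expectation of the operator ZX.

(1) A full measurement returns |10> with probability 0. Key observation: gates 3-4 undo each other exactly, leaving only the rest of the circuit to track.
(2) The probability of measuring |11> is 0.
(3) The expectation value of ZZ is -sqrt(6)/4 - sqrt(2)/4.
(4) In the final state, ZX has expectation 1/4 - sqrt(3)/4.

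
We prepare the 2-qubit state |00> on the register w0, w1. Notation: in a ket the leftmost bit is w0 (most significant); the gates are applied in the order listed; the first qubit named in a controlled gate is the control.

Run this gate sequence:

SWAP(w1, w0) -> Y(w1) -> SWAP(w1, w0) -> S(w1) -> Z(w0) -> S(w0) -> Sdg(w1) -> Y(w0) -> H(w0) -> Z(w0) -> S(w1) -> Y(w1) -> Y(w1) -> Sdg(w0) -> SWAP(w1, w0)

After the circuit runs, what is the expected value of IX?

The expectation value of IX is 0.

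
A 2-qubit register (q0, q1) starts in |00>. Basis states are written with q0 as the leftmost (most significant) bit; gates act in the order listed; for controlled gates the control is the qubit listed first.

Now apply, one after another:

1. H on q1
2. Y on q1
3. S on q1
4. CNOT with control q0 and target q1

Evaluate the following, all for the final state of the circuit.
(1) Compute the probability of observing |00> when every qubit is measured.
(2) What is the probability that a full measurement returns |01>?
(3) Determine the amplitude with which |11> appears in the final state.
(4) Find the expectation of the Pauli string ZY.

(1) Outcome |00> occurs with probability 1/2.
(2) The probability of measuring |01> is 1/2.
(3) |11> carries amplitude 0 in the final state.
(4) The expectation value of ZY is -1.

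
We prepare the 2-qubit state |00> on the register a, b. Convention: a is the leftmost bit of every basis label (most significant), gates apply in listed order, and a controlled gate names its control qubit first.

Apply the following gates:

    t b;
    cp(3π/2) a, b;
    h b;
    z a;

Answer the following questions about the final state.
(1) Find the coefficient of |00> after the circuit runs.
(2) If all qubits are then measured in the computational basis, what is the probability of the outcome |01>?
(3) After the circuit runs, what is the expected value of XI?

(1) The final state's coefficient on |00> equals sqrt(2)/2.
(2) A full measurement returns |01> with probability 1/2.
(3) In the final state, XI has expectation 0.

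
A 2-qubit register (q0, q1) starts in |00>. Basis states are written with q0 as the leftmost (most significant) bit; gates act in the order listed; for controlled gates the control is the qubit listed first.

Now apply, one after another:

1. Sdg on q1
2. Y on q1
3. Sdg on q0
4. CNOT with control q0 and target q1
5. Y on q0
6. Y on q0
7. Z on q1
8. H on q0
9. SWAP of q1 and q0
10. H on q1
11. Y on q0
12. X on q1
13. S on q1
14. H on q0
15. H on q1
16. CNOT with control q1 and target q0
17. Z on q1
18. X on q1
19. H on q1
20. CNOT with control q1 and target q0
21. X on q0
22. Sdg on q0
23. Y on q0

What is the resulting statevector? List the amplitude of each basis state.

The final amplitudes are sqrt(2)*I/2 on |00>, 0 on |01>, sqrt(2)/2 on |10>, 0 on |11>.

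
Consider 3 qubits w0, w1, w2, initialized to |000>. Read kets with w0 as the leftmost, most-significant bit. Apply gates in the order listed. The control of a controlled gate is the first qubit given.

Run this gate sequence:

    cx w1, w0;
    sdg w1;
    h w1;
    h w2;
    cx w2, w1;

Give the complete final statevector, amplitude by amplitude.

After the circuit, the state carries amplitude 1/2 on |000>, 1/2 on |001>, 1/2 on |010>, 1/2 on |011>, 0 on |100>, 0 on |101>, 0 on |110>, 0 on |111>.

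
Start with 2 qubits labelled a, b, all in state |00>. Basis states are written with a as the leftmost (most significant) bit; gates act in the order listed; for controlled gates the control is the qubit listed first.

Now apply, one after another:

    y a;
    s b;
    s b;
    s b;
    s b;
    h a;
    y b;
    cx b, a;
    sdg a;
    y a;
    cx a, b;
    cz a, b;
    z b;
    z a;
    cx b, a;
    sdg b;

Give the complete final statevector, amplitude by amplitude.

The resulting statevector has amplitude 0 on |00>, 0 on |01>, -sqrt(2)*I/2 on |10>, sqrt(2)*I/2 on |11>.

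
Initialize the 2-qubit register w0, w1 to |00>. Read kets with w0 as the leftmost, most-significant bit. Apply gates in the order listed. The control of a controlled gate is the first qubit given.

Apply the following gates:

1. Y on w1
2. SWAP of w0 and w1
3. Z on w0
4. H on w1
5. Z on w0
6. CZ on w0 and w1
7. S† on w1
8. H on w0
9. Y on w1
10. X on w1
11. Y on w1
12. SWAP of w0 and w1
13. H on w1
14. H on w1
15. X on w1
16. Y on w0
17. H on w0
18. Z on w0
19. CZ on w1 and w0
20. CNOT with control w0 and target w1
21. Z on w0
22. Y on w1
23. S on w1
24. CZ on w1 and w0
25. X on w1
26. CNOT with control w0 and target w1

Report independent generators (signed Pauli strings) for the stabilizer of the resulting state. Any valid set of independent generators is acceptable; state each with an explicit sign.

The final state is stabilized by the group generated by -XZ, -ZY; other independent generating sets are equally valid.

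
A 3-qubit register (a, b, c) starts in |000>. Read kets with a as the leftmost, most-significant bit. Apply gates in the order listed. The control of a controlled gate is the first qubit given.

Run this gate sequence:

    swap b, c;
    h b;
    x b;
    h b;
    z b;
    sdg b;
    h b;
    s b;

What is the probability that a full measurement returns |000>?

A full measurement returns |000> with probability 1/2. Key observation: gates 2-5 undo each other exactly, leaving only the rest of the circuit to track.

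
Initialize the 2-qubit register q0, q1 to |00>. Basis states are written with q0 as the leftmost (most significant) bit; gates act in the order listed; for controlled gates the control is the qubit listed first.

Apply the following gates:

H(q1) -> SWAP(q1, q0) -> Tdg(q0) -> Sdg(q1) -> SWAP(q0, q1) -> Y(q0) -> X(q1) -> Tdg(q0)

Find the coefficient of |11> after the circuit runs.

The final state's coefficient on |11> equals sqrt(2)*exp(I*pi/4)/2.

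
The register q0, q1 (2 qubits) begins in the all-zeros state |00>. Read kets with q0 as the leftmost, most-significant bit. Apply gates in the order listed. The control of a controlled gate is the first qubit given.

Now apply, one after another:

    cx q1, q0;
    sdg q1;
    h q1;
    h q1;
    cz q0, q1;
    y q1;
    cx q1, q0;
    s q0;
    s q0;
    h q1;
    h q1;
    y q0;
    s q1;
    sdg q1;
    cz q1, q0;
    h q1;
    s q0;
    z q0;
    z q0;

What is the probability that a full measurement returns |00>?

The probability of measuring |00> is 1/2.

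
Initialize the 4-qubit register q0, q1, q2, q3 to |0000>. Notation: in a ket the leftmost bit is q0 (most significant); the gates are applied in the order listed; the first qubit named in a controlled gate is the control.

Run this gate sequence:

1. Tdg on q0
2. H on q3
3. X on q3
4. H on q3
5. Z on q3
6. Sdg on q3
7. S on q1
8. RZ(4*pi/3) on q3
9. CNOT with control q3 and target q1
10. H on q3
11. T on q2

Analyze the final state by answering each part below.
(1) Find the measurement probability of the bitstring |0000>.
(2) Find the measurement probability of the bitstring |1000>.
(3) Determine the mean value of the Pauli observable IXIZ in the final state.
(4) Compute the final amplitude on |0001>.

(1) The probability of measuring |0000> is 1/2. Key observation: the block from step 2 through step 5 cancels to the identity and can be dropped.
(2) A full measurement returns |1000> with probability 0.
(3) In the final state, IXIZ has expectation 0.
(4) |0001> carries amplitude -sqrt(2)*exp(I*pi/3)/2 in the final state.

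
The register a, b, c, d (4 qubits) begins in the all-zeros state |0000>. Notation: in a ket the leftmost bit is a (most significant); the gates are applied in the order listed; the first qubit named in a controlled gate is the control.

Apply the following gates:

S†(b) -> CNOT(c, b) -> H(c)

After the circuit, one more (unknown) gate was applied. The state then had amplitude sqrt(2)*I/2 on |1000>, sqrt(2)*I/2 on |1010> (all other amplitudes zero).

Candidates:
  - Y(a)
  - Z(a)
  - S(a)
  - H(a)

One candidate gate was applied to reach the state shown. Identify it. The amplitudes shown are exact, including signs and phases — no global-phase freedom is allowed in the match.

The unique candidate consistent with the amplitudes is Y(a).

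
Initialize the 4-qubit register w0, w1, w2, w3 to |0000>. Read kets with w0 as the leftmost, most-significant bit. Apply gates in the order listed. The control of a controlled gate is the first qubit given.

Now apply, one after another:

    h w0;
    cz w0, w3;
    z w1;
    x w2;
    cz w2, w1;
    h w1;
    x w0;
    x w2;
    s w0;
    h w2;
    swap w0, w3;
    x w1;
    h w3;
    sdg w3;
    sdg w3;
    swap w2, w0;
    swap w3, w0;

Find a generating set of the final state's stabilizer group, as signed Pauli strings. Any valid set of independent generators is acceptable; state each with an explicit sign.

One valid set of independent stabilizer generators is +YIII, +IXII, +IIIX, +IIZI (any independent generating set of the same group is equally correct).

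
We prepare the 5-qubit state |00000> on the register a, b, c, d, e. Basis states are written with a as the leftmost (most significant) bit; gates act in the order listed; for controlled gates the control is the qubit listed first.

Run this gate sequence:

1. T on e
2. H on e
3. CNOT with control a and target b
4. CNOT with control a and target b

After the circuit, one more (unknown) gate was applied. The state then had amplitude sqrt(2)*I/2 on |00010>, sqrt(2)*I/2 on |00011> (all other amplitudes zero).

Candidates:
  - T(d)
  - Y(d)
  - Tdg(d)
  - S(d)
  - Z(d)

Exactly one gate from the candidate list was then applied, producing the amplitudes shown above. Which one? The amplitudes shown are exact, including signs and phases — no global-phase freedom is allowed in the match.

The unique candidate consistent with the amplitudes is Y(d). Key observation: steps 3-4 multiply out to the identity, so the circuit reduces to the remaining gates.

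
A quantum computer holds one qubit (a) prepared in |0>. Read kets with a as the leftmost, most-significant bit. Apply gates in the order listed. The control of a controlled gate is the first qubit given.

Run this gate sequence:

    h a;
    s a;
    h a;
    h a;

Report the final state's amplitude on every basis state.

The final amplitudes are sqrt(2)/2 on |0>, sqrt(2)*I/2 on |1>. Key observation: gates 3-4 undo each other exactly, leaving only the rest of the circuit to track.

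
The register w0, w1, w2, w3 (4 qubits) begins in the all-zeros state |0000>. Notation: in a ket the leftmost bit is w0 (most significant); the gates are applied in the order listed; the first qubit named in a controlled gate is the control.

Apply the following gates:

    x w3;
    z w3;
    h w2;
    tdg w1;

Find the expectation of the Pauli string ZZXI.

The observable ZZXI averages to 1.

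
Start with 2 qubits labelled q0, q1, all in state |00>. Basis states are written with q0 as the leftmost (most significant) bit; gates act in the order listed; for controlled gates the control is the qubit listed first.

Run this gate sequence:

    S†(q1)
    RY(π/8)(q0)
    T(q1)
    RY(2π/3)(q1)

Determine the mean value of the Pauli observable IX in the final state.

The observable IX averages to sqrt(3)/2.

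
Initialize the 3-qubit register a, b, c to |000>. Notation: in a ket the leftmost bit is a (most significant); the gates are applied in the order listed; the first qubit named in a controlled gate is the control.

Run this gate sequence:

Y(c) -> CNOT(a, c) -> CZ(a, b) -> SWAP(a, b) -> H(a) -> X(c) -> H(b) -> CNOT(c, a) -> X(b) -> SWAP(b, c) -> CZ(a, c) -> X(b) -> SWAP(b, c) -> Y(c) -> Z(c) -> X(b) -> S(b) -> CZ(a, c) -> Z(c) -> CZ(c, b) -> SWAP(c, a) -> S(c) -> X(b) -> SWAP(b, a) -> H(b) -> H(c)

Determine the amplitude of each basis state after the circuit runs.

The resulting statevector has amplitude -1/4 + I/4 on |000>, 1/4 + I/4 on |001>, -1/4 + I/4 on |010>, 1/4 + I/4 on |011>, 1/4 - I/4 on |100>, 1/4 + I/4 on |101>, 1/4 - I/4 on |110>, 1/4 + I/4 on |111>.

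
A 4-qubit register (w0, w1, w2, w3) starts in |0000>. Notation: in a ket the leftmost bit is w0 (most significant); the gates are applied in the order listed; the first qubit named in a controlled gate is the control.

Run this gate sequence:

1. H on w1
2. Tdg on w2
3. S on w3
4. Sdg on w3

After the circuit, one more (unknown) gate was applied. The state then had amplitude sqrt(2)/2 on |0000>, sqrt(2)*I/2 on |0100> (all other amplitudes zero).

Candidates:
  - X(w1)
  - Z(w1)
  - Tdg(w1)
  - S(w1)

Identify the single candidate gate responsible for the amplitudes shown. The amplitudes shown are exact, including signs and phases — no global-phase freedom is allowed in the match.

The applied gate was S(w1). Key observation: the block from step 3 through step 4 cancels to the identity and can be dropped.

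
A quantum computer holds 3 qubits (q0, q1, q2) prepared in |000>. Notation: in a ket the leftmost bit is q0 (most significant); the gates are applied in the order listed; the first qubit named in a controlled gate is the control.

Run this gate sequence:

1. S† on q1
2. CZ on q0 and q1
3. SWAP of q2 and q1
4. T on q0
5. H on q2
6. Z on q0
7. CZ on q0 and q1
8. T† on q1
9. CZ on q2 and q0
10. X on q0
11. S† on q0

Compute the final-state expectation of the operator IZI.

The observable IZI averages to 1.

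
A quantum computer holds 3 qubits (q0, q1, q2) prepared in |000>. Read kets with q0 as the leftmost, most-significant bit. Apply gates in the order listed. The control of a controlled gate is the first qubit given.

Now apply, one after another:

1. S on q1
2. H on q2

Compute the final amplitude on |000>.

|000> carries amplitude sqrt(2)/2 in the final state.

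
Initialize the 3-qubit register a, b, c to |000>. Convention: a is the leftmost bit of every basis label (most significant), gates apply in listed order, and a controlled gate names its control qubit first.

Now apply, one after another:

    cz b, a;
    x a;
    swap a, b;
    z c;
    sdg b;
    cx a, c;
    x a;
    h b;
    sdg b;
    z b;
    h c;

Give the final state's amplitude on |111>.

The amplitude on |111> is -1/2.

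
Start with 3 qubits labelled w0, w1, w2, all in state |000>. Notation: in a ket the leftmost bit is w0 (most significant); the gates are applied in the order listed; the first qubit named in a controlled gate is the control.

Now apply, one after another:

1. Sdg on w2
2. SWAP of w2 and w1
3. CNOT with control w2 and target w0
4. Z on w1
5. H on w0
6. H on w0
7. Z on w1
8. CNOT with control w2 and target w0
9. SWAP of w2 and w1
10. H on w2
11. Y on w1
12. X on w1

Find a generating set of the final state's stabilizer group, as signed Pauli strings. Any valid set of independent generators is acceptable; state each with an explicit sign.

The final state is stabilized by the group generated by +IIX, +ZII, +IZI; other independent generating sets are equally valid. Key observation: gates 2-9 undo each other exactly, leaving only the rest of the circuit to track.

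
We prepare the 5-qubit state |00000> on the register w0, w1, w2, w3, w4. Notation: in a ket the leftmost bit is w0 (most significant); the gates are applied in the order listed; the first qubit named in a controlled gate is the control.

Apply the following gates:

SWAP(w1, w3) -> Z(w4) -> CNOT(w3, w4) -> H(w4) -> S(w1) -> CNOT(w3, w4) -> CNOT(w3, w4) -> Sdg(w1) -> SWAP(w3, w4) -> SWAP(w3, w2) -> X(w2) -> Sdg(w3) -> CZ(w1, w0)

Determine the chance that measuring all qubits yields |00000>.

The probability of measuring |00000> is 1/2. Key observation: the block from step 5 through step 8 cancels to the identity and can be dropped.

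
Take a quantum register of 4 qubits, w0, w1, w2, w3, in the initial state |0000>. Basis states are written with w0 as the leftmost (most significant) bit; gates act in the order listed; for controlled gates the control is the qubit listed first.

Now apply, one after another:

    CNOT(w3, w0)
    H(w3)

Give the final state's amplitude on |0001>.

The amplitude on |0001> is sqrt(2)/2.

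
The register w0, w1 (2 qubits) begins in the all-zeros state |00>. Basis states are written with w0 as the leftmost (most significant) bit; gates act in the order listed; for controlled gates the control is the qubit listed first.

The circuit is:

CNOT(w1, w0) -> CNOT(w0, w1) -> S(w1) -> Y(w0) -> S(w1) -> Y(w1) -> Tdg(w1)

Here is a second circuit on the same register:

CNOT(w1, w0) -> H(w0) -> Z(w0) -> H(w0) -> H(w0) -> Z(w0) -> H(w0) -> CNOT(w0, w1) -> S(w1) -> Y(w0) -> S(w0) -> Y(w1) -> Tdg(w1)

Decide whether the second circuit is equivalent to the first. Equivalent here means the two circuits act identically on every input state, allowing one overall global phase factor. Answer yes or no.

No: there is an input state on which the two circuits produce genuinely different outputs (not merely differing by a phase).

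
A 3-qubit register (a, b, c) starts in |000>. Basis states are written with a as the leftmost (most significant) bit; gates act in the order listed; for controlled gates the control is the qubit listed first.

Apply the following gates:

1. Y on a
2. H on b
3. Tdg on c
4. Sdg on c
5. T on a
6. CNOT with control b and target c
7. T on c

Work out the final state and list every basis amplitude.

The resulting statevector has amplitude sqrt(2)*exp(3*I*pi/4)/2 on |100>, -sqrt(2)/2 on |111>, and 0 on every other basis state.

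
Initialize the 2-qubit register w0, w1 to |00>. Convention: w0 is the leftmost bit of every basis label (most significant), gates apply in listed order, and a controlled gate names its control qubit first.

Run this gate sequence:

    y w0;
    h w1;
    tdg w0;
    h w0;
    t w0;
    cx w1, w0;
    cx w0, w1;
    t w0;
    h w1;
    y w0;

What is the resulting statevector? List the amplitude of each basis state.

After the circuit, the state carries amplitude sqrt(2)*(1 - exp(I*pi/4))/4 on |00>, sqrt(2)*(1 + exp(I*pi/4))/4 on |01>, sqrt(2)*(1 + exp(3*I*pi/4))/4 on |10>, sqrt(2)*(-1 + exp(3*I*pi/4))/4 on |11>.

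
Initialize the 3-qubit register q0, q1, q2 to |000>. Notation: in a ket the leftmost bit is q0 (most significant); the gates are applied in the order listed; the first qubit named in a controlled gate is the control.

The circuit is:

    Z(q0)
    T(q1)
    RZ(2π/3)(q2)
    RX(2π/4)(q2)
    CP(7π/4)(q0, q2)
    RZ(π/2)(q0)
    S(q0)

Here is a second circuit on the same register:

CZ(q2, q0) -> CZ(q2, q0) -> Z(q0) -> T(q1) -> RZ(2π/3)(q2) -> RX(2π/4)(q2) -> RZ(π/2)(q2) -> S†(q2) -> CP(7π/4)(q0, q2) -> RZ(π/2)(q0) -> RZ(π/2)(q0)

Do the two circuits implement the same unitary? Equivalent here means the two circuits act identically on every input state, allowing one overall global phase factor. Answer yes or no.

Yes — the two circuits implement the same unitary up to a global phase.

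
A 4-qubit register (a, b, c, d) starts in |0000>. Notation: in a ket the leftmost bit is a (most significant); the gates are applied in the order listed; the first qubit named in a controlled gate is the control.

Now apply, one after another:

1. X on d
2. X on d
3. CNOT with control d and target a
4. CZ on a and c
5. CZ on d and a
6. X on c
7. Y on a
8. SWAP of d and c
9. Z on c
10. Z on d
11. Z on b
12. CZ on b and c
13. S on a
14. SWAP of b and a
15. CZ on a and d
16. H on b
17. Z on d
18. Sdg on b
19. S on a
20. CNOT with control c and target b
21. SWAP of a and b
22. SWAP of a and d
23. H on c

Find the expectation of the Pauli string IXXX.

The expectation value of IXXX is 0.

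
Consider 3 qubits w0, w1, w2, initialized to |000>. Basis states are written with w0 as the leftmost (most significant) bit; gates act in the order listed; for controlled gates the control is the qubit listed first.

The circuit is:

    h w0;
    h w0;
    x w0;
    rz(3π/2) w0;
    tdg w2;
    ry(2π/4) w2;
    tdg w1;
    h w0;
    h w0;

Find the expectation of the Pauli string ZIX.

The expectation value of ZIX is -1.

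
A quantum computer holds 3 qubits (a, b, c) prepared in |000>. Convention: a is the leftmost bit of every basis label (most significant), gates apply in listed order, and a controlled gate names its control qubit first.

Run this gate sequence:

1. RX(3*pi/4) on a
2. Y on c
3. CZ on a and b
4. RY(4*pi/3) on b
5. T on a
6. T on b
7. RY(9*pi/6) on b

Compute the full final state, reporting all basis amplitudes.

The final amplitudes are 0 on |000>, sqrt(2 - sqrt(2))*(-sqrt(6)*exp(3*I*pi/4) + sqrt(2)*I)/8 on |001>, 0 on |010>, sqrt(2 - sqrt(2))*(-sqrt(6)*exp(3*I*pi/4) - sqrt(2)*I)/8 on |011>, 0 on |100>, sqrt(sqrt(2) + 2)*(-sqrt(6)*I + sqrt(2)*exp(I*pi/4))/8 on |101>, 0 on |110>, sqrt(sqrt(2) + 2)*(-sqrt(6)*I - sqrt(2)*exp(I*pi/4))/8 on |111>.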